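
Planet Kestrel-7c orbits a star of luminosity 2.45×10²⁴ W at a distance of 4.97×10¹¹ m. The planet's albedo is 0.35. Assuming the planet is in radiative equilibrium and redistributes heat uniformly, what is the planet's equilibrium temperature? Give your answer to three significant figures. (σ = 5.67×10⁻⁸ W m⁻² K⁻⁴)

Flux: S = L/(4πd²) = 2.45×10²⁴/(4π×(4.97×10¹¹)²) = 0.789 W m⁻².
Energy balance: absorbed = emitted ⇒ πR²·S(1−A) = 4πR²·σT_eq⁴, so T_eq⁴ = S(1−A)/(4σ).
T_eq = [0.789 × 0.65 / (4 × 5.67×10⁻⁸)]^(1/4) = (2.26×10⁶)^(1/4) = 38.8 K.

T_eq ≈ 38.8 K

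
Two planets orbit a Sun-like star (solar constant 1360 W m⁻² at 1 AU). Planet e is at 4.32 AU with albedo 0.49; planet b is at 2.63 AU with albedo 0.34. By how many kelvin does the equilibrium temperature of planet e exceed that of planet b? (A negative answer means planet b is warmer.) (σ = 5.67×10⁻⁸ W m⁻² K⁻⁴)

ΔT ≈ -41.5 K

T_eq = [S₀(1−A)/(4σd²)]^(1/4), so T ∝ (1−A)^(1/4) / √d.
T₁ = [1360×0.51/(4×5.67×10⁻⁸×4.32²)]^(1/4) = 113.14 K.
T₂ = [1360×0.66/(4×5.67×10⁻⁸×2.63²)]^(1/4) = 154.66 K.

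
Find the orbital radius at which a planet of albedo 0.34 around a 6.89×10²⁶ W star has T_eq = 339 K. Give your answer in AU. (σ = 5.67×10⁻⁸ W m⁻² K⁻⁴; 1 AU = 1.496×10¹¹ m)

From T_eq⁴ = L(1−A)/(16πσd²): d = √[L(1−A)/(16πσT_eq⁴)].
d = √[6.89×10²⁶ × 0.66 / (16π × 5.67×10⁻⁸ × (339)⁴)] = 1.10×10¹¹ m = 0.735 AU.

d ≈ 0.735 AU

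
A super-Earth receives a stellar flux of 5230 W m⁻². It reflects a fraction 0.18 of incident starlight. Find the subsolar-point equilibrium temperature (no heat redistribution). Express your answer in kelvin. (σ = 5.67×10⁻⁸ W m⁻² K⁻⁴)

At the subsolar point the surface absorbs S(1−A) and emits σT⁴ per unit area — no factor of 4, since only the local patch is in balance.
T = [5230 × 0.82 / 5.67×10⁻⁸]^(1/4) = (7.56×10¹⁰)^(1/4) = 524 K.

T_ss ≈ 524 K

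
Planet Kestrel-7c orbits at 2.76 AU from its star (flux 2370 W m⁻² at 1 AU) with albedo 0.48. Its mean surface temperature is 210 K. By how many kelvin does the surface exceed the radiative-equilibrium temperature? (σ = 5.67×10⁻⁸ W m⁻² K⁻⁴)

S = 2370/2.76² = 311.1 W m⁻².
T_eq = [S(1−A)/(4σ)]^(1/4) = [311.1×0.52/(4×5.67×10⁻⁸)]^(1/4) = 163.4 K.
ΔT = T_surf − T_eq = 210 − 163.4.

ΔT ≈ 46.6 K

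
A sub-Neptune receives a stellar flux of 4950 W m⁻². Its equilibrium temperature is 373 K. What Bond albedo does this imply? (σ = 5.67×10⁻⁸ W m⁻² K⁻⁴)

From T_eq⁴ = S(1−A)/(4σ): 1−A = 4σT_eq⁴/S.
1−A = 4 × 5.67×10⁻⁸ × (373)⁴ / 4950 = 0.887.

A ≈ 0.11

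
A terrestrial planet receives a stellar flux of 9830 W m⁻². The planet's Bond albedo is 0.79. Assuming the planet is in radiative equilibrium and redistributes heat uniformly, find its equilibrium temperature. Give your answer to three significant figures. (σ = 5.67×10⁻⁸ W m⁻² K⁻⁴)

Energy balance: absorbed = emitted ⇒ πR²·S(1−A) = 4πR²·σT_eq⁴, so T_eq⁴ = S(1−A)/(4σ).
T_eq = [9830 × 0.21 / (4 × 5.67×10⁻⁸)]^(1/4) = (9.10×10⁹)^(1/4) = 309 K.

T_eq ≈ 309 K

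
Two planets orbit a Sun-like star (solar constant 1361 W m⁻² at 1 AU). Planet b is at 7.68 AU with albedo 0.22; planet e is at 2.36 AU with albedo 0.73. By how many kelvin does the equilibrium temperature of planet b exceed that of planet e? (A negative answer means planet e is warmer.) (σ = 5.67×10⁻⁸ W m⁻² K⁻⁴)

ΔT ≈ -36.2 K

T_eq = [S₀(1−A)/(4σd²)]^(1/4), so T ∝ (1−A)^(1/4) / √d.
T₁ = [1361×0.78/(4×5.67×10⁻⁸×7.68²)]^(1/4) = 94.38 K.
T₂ = [1361×0.27/(4×5.67×10⁻⁸×2.36²)]^(1/4) = 130.60 K.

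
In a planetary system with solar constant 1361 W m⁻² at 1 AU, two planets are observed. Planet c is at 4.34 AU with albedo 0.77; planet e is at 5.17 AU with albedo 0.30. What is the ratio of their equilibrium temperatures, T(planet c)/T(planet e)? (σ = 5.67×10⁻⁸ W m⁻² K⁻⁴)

T₁/T₂ ≈ 0.826

T_eq = [S₀(1−A)/(4σd²)]^(1/4), so T ∝ (1−A)^(1/4) / √d.
T₁ = [1361×0.23/(4×5.67×10⁻⁸×4.34²)]^(1/4) = 92.52 K.
T₂ = [1361×0.70/(4×5.67×10⁻⁸×5.17²)]^(1/4) = 111.97 K.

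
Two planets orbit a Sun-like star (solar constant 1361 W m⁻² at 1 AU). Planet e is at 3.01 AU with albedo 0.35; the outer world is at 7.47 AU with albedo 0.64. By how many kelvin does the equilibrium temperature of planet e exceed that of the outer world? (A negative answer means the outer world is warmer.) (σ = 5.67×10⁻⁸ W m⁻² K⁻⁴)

ΔT ≈ 65.2 K

T_eq = [S₀(1−A)/(4σd²)]^(1/4), so T ∝ (1−A)^(1/4) / √d.
T₁ = [1361×0.65/(4×5.67×10⁻⁸×3.01²)]^(1/4) = 144.05 K.
T₂ = [1361×0.36/(4×5.67×10⁻⁸×7.47²)]^(1/4) = 78.88 K.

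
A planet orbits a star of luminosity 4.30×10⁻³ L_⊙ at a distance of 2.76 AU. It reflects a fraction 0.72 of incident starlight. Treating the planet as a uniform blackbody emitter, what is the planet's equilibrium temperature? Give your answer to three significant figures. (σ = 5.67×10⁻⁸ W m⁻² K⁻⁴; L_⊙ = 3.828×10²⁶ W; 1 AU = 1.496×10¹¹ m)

d = 2.76 AU = 4.13×10¹¹ m.
L = 4.30×10⁻³ × 3.828×10²⁶ = 1.65×10²⁴ W.
Flux: S = L/(4πd²) = 1.65×10²⁴/(4π×(4.13×10¹¹)²) = 0.768 W m⁻².
Energy balance: absorbed = emitted ⇒ πR²·S(1−A) = 4πR²·σT_eq⁴, so T_eq⁴ = S(1−A)/(4σ).
T_eq = [0.768 × 0.28 / (4 × 5.67×10⁻⁸)]^(1/4) = (9.49×10⁵)^(1/4) = 31.2 K.

T_eq ≈ 31.2 K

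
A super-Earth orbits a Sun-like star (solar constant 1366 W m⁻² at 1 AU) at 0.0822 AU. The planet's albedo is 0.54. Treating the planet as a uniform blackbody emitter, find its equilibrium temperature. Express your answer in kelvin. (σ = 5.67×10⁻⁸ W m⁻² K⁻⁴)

T_eq ≈ 800 K

Flux at 0.0822 AU: S = 1366/0.0822² = 2.02×10⁵ W m⁻².
Energy balance: absorbed = emitted ⇒ πR²·S(1−A) = 4πR²·σT_eq⁴, so T_eq⁴ = S(1−A)/(4σ).
T_eq = [2.02×10⁵ × 0.46 / (4 × 5.67×10⁻⁸)]^(1/4) = (4.10×10¹¹)^(1/4) = 800 K.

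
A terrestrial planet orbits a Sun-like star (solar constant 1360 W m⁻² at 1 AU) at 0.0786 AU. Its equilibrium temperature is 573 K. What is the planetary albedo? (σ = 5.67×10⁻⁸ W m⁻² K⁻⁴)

A ≈ 0.89

Flux at 0.0786 AU: S = 1360/0.0786² = 2.20×10⁵ W m⁻².
From T_eq⁴ = S(1−A)/(4σ): 1−A = 4σT_eq⁴/S.
1−A = 4 × 5.67×10⁻⁸ × (573)⁴ / 2.20×10⁵ = 0.111.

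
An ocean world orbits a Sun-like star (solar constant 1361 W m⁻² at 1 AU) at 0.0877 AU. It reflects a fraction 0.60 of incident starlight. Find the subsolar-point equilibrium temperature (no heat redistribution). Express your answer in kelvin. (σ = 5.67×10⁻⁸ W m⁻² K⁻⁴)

T_ss ≈ 1060 K

Flux at 0.0877 AU: S = 1361/0.0877² = 1.77×10⁵ W m⁻².
At the subsolar point the surface absorbs S(1−A) and emits σT⁴ per unit area — no factor of 4, since only the local patch is in balance.
T = [1.77×10⁵ × 0.40 / 5.67×10⁻⁸]^(1/4) = (1.25×10¹²)^(1/4) = 1060 K.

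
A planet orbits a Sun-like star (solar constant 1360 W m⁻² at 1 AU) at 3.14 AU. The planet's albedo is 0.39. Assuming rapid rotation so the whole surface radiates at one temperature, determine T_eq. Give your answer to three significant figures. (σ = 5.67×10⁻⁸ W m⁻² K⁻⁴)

T_eq ≈ 139 K

Flux at 3.14 AU: S = 1360/3.14² = 138 W m⁻².
Energy balance: absorbed = emitted ⇒ πR²·S(1−A) = 4πR²·σT_eq⁴, so T_eq⁴ = S(1−A)/(4σ).
T_eq = [138 × 0.61 / (4 × 5.67×10⁻⁸)]^(1/4) = (3.71×10⁸)^(1/4) = 139 K.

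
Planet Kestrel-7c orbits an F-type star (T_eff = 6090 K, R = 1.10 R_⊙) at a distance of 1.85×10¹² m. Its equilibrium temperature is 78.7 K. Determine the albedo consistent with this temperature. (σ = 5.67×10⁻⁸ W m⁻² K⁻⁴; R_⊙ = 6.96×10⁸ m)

A ≈ 0.35

R_⋆ = 1.10 × 6.96×10⁸ = 7.66×10⁸ m.
L = 4πR_⋆²σT_⋆⁴ = 4π(7.66×10⁸)² × 5.67×10⁻⁸ × (6090)⁴ = 5.74×10²⁶ W.
S = L/(4πd²) = 13.4 W m⁻².
From T_eq⁴ = S(1−A)/(4σ): 1−A = 4σT_eq⁴/S.
1−A = 4 × 5.67×10⁻⁸ × (78.7)⁴ / 13.4 = 0.651.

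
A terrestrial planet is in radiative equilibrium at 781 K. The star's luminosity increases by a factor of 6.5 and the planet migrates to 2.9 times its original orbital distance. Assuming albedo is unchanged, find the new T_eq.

T_eq ≈ 732 K

T_eq ∝ L^(1/4) · d^(−1/2).
T′ = 781 × 6.5^(1/4) / 2.9^(1/2) = 732 K.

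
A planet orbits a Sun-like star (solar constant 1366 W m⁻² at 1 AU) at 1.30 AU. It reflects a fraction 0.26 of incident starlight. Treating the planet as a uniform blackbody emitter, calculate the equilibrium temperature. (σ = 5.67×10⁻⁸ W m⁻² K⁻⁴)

T_eq ≈ 227 K

Flux at 1.30 AU: S = 1366/1.30² = 808 W m⁻².
Energy balance: absorbed = emitted ⇒ πR²·S(1−A) = 4πR²·σT_eq⁴, so T_eq⁴ = S(1−A)/(4σ).
T_eq = [808 × 0.74 / (4 × 5.67×10⁻⁸)]^(1/4) = (2.64×10⁹)^(1/4) = 227 K.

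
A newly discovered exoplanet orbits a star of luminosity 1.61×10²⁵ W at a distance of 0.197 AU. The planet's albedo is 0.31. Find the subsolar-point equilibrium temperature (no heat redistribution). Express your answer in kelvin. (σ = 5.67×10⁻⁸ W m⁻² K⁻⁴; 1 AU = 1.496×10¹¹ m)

T_ss ≈ 366 K

d = 0.197 AU = 2.95×10¹⁰ m.
Flux: S = L/(4πd²) = 1.61×10²⁵/(4π×(2.95×10¹⁰)²) = 1480 W m⁻².
At the subsolar point the surface absorbs S(1−A) and emits σT⁴ per unit area — no factor of 4, since only the local patch is in balance.
T = [1480 × 0.69 / 5.67×10⁻⁸]^(1/4) = (1.80×10¹⁰)^(1/4) = 366 K.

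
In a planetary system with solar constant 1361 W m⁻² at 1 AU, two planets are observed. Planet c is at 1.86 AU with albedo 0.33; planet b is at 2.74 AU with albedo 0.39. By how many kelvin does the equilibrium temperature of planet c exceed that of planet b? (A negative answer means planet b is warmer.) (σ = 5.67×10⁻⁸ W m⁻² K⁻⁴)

ΔT ≈ 36.0 K

T_eq = [S₀(1−A)/(4σd²)]^(1/4), so T ∝ (1−A)^(1/4) / √d.
T₁ = [1361×0.67/(4×5.67×10⁻⁸×1.86²)]^(1/4) = 184.64 K.
T₂ = [1361×0.61/(4×5.67×10⁻⁸×2.74²)]^(1/4) = 148.60 K.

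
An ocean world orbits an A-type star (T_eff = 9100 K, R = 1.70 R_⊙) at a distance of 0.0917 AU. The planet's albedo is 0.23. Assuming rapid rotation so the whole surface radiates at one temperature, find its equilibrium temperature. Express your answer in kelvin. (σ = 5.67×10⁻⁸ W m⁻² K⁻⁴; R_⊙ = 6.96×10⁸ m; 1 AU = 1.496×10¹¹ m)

R_⋆ = 1.70 × 6.96×10⁸ = 1.18×10⁹ m.
d = 0.0917 AU = 1.37×10¹⁰ m.
L = 4πR_⋆²σT_⋆⁴ = 4π(1.18×10⁹)² × 5.67×10⁻⁸ × (9100)⁴ = 6.84×10²⁷ W.
S = L/(4πd²) = 2.89×10⁶ W m⁻².
Energy balance: absorbed = emitted ⇒ πR²·S(1−A) = 4πR²·σT_eq⁴, so T_eq⁴ = S(1−A)/(4σ).
T_eq = [2.89×10⁶ × 0.77 / (4 × 5.67×10⁻⁸)]^(1/4) = (9.82×10¹²)^(1/4) = 1770 K.

T_eq ≈ 1770 K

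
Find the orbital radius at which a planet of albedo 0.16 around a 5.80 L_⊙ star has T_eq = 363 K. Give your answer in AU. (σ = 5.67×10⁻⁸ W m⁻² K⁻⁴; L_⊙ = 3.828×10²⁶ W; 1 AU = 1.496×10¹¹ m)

L = 5.80 × 3.828×10²⁶ = 2.22×10²⁷ W.
From T_eq⁴ = L(1−A)/(16πσd²): d = √[L(1−A)/(16πσT_eq⁴)].
d = √[2.22×10²⁷ × 0.84 / (16π × 5.67×10⁻⁸ × (363)⁴)] = 1.94×10¹¹ m = 1.30 AU.

d ≈ 1.30 AU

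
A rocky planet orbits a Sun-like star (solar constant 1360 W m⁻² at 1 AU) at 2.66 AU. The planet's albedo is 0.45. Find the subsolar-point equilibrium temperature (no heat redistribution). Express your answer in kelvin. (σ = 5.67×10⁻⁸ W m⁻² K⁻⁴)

T_ss ≈ 208 K

Flux at 2.66 AU: S = 1360/2.66² = 192 W m⁻².
At the subsolar point the surface absorbs S(1−A) and emits σT⁴ per unit area — no factor of 4, since only the local patch is in balance.
T = [192 × 0.55 / 5.67×10⁻⁸]^(1/4) = (1.86×10⁹)^(1/4) = 208 K.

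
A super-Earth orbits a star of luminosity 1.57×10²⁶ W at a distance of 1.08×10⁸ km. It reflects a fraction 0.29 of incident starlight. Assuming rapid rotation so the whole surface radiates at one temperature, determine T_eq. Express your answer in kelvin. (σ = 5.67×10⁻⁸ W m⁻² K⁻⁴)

T_eq ≈ 241 K

d = 1.08×10⁸ km = 1.08×10¹¹ m.
Flux: S = L/(4πd²) = 1.57×10²⁶/(4π×(1.08×10¹¹)²) = 1070 W m⁻².
Energy balance: absorbed = emitted ⇒ πR²·S(1−A) = 4πR²·σT_eq⁴, so T_eq⁴ = S(1−A)/(4σ).
T_eq = [1070 × 0.71 / (4 × 5.67×10⁻⁸)]^(1/4) = (3.35×10⁹)^(1/4) = 241 K.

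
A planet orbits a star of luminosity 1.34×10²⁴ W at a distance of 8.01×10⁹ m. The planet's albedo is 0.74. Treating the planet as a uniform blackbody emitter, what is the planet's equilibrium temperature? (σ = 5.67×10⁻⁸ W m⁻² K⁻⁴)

T_eq ≈ 209 K

Flux: S = L/(4πd²) = 1.34×10²⁴/(4π×(8.01×10⁹)²) = 1660 W m⁻².
Energy balance: absorbed = emitted ⇒ πR²·S(1−A) = 4πR²·σT_eq⁴, so T_eq⁴ = S(1−A)/(4σ).
T_eq = [1660 × 0.26 / (4 × 5.67×10⁻⁸)]^(1/4) = (1.91×10⁹)^(1/4) = 209 K.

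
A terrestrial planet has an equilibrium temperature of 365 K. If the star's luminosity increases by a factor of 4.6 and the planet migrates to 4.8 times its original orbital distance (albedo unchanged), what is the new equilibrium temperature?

T_eq ≈ 244 K

T_eq ∝ L^(1/4) · d^(−1/2).
T′ = 365 × 4.6^(1/4) / 4.8^(1/2) = 244 K.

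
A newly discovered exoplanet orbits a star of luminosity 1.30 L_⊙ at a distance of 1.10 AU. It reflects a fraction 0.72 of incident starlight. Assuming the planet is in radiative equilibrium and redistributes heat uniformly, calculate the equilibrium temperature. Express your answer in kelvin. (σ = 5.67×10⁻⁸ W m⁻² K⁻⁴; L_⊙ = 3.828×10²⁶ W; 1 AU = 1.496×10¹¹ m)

d = 1.10 AU = 1.65×10¹¹ m.
L = 1.30 × 3.828×10²⁶ = 4.98×10²⁶ W.
Flux: S = L/(4πd²) = 4.98×10²⁶/(4π×(1.65×10¹¹)²) = 1460 W m⁻².
Energy balance: absorbed = emitted ⇒ πR²·S(1−A) = 4πR²·σT_eq⁴, so T_eq⁴ = S(1−A)/(4σ).
T_eq = [1460 × 0.28 / (4 × 5.67×10⁻⁸)]^(1/4) = (1.81×10⁹)^(1/4) = 206 K.

T_eq ≈ 206 K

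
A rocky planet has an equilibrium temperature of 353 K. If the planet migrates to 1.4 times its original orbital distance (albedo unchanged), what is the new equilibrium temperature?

T_eq ≈ 298 K

T_eq ∝ L^(1/4) · d^(−1/2).
T′ = 353 / 1.4^(1/2) = 298 K.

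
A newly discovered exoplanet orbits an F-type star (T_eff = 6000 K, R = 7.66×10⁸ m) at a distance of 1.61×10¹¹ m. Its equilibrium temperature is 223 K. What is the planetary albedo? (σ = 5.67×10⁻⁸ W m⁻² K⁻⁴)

A ≈ 0.66

L = 4πR_⋆²σT_⋆⁴ = 4π(7.66×10⁸)² × 5.67×10⁻⁸ × (6000)⁴ = 5.42×10²⁶ W.
S = L/(4πd²) = 1660 W m⁻².
From T_eq⁴ = S(1−A)/(4σ): 1−A = 4σT_eq⁴/S.
1−A = 4 × 5.67×10⁻⁸ × (223)⁴ / 1660 = 0.337.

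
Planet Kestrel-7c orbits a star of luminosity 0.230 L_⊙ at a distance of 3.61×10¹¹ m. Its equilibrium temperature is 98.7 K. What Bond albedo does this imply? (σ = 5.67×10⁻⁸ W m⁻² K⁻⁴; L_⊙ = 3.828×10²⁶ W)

L = 0.230 × 3.828×10²⁶ = 8.80×10²⁵ W.
Flux: S = L/(4πd²) = 8.80×10²⁵/(4π×(3.61×10¹¹)²) = 53.8 W m⁻².
From T_eq⁴ = S(1−A)/(4σ): 1−A = 4σT_eq⁴/S.
1−A = 4 × 5.67×10⁻⁸ × (98.7)⁴ / 53.8 = 0.400.

A ≈ 0.60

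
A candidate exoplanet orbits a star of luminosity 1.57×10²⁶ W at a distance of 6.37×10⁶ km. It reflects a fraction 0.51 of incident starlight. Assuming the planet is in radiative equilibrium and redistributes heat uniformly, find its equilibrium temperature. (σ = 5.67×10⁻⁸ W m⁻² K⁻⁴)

T_eq ≈ 903 K

d = 6.37×10⁶ km = 6.37×10⁹ m.
Flux: S = L/(4πd²) = 1.57×10²⁶/(4π×(6.37×10⁹)²) = 3.08×10⁵ W m⁻².
Energy balance: absorbed = emitted ⇒ πR²·S(1−A) = 4πR²·σT_eq⁴, so T_eq⁴ = S(1−A)/(4σ).
T_eq = [3.08×10⁵ × 0.49 / (4 × 5.67×10⁻⁸)]^(1/4) = (6.65×10¹¹)^(1/4) = 903 K.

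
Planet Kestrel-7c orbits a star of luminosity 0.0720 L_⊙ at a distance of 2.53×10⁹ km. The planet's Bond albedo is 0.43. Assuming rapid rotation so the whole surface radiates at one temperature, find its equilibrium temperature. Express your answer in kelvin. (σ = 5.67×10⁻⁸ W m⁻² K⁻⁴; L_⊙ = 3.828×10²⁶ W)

T_eq ≈ 30.5 K

d = 2.53×10⁹ km = 2.53×10¹² m.
L = 0.0720 × 3.828×10²⁶ = 2.76×10²⁵ W.
Flux: S = L/(4πd²) = 2.76×10²⁵/(4π×(2.53×10¹²)²) = 0.343 W m⁻².
Energy balance: absorbed = emitted ⇒ πR²·S(1−A) = 4πR²·σT_eq⁴, so T_eq⁴ = S(1−A)/(4σ).
T_eq = [0.343 × 0.57 / (4 × 5.67×10⁻⁸)]^(1/4) = (8.61×10⁵)^(1/4) = 30.5 K.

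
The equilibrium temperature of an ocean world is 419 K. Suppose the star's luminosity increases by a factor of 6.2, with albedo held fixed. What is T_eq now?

T_eq ≈ 661 K

T_eq ∝ L^(1/4) · d^(−1/2).
T′ = 419 × 6.2^(1/4) = 661 K.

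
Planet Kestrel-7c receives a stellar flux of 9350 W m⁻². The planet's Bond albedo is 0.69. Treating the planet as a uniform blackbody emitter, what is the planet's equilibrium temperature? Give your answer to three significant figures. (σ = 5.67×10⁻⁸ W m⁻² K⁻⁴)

T_eq ≈ 336 K

Energy balance: absorbed = emitted ⇒ πR²·S(1−A) = 4πR²·σT_eq⁴, so T_eq⁴ = S(1−A)/(4σ).
T_eq = [9350 × 0.31 / (4 × 5.67×10⁻⁸)]^(1/4) = (1.28×10¹⁰)^(1/4) = 336 K.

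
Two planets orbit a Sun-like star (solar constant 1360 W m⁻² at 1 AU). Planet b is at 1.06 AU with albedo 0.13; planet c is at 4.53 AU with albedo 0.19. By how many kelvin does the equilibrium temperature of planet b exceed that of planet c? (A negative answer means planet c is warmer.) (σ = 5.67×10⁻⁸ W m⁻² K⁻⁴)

T_eq = [S₀(1−A)/(4σd²)]^(1/4), so T ∝ (1−A)^(1/4) / √d.
T₁ = [1360×0.87/(4×5.67×10⁻⁸×1.06²)]^(1/4) = 261.04 K.
T₂ = [1360×0.81/(4×5.67×10⁻⁸×4.53²)]^(1/4) = 124.04 K.

ΔT ≈ 137.0 K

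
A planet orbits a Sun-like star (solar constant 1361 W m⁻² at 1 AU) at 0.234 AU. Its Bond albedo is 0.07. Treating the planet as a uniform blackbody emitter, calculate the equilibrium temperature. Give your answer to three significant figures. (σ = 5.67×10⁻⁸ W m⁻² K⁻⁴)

Flux at 0.234 AU: S = 1361/0.234² = 2.49×10⁴ W m⁻².
Energy balance: absorbed = emitted ⇒ πR²·S(1−A) = 4πR²·σT_eq⁴, so T_eq⁴ = S(1−A)/(4σ).
T_eq = [2.49×10⁴ × 0.93 / (4 × 5.67×10⁻⁸)]^(1/4) = (1.02×10¹¹)^(1/4) = 565 K.

T_eq ≈ 565 K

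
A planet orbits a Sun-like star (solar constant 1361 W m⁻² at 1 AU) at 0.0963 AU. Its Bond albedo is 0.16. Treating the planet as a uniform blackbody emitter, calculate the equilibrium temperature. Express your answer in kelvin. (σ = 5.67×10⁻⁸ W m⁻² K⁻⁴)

T_eq ≈ 859 K

Flux at 0.0963 AU: S = 1361/0.0963² = 1.47×10⁵ W m⁻².
Energy balance: absorbed = emitted ⇒ πR²·S(1−A) = 4πR²·σT_eq⁴, so T_eq⁴ = S(1−A)/(4σ).
T_eq = [1.47×10⁵ × 0.84 / (4 × 5.67×10⁻⁸)]^(1/4) = (5.44×10¹¹)^(1/4) = 859 K.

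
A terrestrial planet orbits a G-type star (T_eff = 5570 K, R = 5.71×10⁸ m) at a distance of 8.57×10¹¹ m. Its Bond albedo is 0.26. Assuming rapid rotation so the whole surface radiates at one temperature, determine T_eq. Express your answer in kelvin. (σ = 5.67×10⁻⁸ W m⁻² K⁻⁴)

T_eq ≈ 94.3 K

L = 4πR_⋆²σT_⋆⁴ = 4π(5.71×10⁸)² × 5.67×10⁻⁸ × (5570)⁴ = 2.24×10²⁶ W.
S = L/(4πd²) = 24.2 W m⁻².
Energy balance: absorbed = emitted ⇒ πR²·S(1−A) = 4πR²·σT_eq⁴, so T_eq⁴ = S(1−A)/(4σ).
T_eq = [24.2 × 0.74 / (4 × 5.67×10⁻⁸)]^(1/4) = (7.91×10⁷)^(1/4) = 94.3 K.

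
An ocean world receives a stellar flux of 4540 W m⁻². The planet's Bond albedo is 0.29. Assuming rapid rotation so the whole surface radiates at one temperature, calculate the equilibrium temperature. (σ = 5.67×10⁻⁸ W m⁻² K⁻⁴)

Energy balance: absorbed = emitted ⇒ πR²·S(1−A) = 4πR²·σT_eq⁴, so T_eq⁴ = S(1−A)/(4σ).
T_eq = [4540 × 0.71 / (4 × 5.67×10⁻⁸)]^(1/4) = (1.42×10¹⁰)^(1/4) = 345 K.

T_eq ≈ 345 K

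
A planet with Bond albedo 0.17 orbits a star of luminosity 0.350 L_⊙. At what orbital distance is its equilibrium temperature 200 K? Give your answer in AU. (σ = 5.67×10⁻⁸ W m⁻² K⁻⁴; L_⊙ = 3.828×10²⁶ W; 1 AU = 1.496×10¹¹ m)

L = 0.350 × 3.828×10²⁶ = 1.34×10²⁶ W.
From T_eq⁴ = L(1−A)/(16πσd²): d = √[L(1−A)/(16πσT_eq⁴)].
d = √[1.34×10²⁶ × 0.83 / (16π × 5.67×10⁻⁸ × (200)⁴)] = 1.56×10¹¹ m = 1.04 AU.

d ≈ 1.04 AU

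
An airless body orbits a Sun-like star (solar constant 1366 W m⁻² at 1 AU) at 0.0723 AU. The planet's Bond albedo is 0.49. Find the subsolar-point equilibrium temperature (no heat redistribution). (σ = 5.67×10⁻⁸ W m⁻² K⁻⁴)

Flux at 0.0723 AU: S = 1366/0.0723² = 2.61×10⁵ W m⁻².
At the subsolar point the surface absorbs S(1−A) and emits σT⁴ per unit area — no factor of 4, since only the local patch is in balance.
T = [2.61×10⁵ × 0.51 / 5.67×10⁻⁸]^(1/4) = (2.35×10¹²)^(1/4) = 1240 K.

T_ss ≈ 1240 K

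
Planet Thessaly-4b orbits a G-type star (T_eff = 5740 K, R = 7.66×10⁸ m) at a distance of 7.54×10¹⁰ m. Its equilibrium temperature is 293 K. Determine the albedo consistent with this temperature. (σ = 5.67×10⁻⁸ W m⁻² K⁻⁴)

L = 4πR_⋆²σT_⋆⁴ = 4π(7.66×10⁸)² × 5.67×10⁻⁸ × (5740)⁴ = 4.54×10²⁶ W.
S = L/(4πd²) = 6350 W m⁻².
From T_eq⁴ = S(1−A)/(4σ): 1−A = 4σT_eq⁴/S.
1−A = 4 × 5.67×10⁻⁸ × (293)⁴ / 6350 = 0.263.

A ≈ 0.74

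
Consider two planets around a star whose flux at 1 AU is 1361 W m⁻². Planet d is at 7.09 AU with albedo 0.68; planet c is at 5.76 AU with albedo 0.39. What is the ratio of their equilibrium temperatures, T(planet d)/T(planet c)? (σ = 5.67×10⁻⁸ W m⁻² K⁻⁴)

T_eq = [S₀(1−A)/(4σd²)]^(1/4), so T ∝ (1−A)^(1/4) / √d.
T₁ = [1361×0.32/(4×5.67×10⁻⁸×7.09²)]^(1/4) = 78.62 K.
T₂ = [1361×0.61/(4×5.67×10⁻⁸×5.76²)]^(1/4) = 102.49 K.

T₁/T₂ ≈ 0.767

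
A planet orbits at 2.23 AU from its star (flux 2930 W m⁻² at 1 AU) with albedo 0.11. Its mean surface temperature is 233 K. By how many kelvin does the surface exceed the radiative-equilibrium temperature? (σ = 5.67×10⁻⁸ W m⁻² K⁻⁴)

ΔT ≈ 13.7 K

S = 2930/2.23² = 589.2 W m⁻².
T_eq = [S(1−A)/(4σ)]^(1/4) = [589.2×0.89/(4×5.67×10⁻⁸)]^(1/4) = 219.3 K.
ΔT = T_surf − T_eq = 233 − 219.3.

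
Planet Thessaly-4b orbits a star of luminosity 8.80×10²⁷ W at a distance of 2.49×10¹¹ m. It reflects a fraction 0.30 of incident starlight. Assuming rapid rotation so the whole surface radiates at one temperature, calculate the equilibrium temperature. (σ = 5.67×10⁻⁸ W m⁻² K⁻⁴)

Flux: S = L/(4πd²) = 8.80×10²⁷/(4π×(2.49×10¹¹)²) = 1.13×10⁴ W m⁻².
Energy balance: absorbed = emitted ⇒ πR²·S(1−A) = 4πR²·σT_eq⁴, so T_eq⁴ = S(1−A)/(4σ).
T_eq = [1.13×10⁴ × 0.70 / (4 × 5.67×10⁻⁸)]^(1/4) = (3.49×10¹⁰)^(1/4) = 432 K.

T_eq ≈ 432 K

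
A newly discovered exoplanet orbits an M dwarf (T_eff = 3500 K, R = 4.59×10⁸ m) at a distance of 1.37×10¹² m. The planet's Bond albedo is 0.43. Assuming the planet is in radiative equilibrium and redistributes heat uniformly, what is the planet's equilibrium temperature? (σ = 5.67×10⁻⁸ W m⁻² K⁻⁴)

T_eq ≈ 39.4 K

L = 4πR_⋆²σT_⋆⁴ = 4π(4.59×10⁸)² × 5.67×10⁻⁸ × (3500)⁴ = 2.25×10²⁵ W.
S = L/(4πd²) = 0.955 W m⁻².
Energy balance: absorbed = emitted ⇒ πR²·S(1−A) = 4πR²·σT_eq⁴, so T_eq⁴ = S(1−A)/(4σ).
T_eq = [0.955 × 0.57 / (4 × 5.67×10⁻⁸)]^(1/4) = (2.40×10⁶)^(1/4) = 39.4 K.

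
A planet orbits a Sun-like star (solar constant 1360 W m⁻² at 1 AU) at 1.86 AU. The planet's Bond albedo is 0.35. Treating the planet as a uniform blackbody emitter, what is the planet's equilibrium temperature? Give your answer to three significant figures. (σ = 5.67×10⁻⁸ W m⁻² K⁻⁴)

Flux at 1.86 AU: S = 1360/1.86² = 393 W m⁻².
Energy balance: absorbed = emitted ⇒ πR²·S(1−A) = 4πR²·σT_eq⁴, so T_eq⁴ = S(1−A)/(4σ).
T_eq = [393 × 0.65 / (4 × 5.67×10⁻⁸)]^(1/4) = (1.13×10⁹)^(1/4) = 183 K.

T_eq ≈ 183 K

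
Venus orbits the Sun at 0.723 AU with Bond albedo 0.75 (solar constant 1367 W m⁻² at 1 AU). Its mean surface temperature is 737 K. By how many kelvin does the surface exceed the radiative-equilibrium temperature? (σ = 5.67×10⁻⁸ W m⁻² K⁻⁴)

S = 1367/0.723² = 2615 W m⁻².
T_eq = [S(1−A)/(4σ)]^(1/4) = [2615×0.25/(4×5.67×10⁻⁸)]^(1/4) = 231.7 K.
ΔT = T_surf − T_eq = 737 − 231.7.

ΔT ≈ 505.3 K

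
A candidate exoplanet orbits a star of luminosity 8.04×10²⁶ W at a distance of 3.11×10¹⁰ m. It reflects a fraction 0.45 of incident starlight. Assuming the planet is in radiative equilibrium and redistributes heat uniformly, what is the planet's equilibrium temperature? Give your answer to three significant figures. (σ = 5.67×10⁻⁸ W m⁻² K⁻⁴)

Flux: S = L/(4πd²) = 8.04×10²⁶/(4π×(3.11×10¹⁰)²) = 6.61×10⁴ W m⁻².
Energy balance: absorbed = emitted ⇒ πR²·S(1−A) = 4πR²·σT_eq⁴, so T_eq⁴ = S(1−A)/(4σ).
T_eq = [6.61×10⁴ × 0.55 / (4 × 5.67×10⁻⁸)]^(1/4) = (1.60×10¹¹)^(1/4) = 633 K.

T_eq ≈ 633 K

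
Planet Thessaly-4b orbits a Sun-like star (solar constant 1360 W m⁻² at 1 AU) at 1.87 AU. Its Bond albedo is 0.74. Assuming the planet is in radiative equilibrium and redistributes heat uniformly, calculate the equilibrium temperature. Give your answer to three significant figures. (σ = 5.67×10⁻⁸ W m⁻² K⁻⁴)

T_eq ≈ 145 K

Flux at 1.87 AU: S = 1360/1.87² = 389 W m⁻².
Energy balance: absorbed = emitted ⇒ πR²·S(1−A) = 4πR²·σT_eq⁴, so T_eq⁴ = S(1−A)/(4σ).
T_eq = [389 × 0.26 / (4 × 5.67×10⁻⁸)]^(1/4) = (4.46×10⁸)^(1/4) = 145 K.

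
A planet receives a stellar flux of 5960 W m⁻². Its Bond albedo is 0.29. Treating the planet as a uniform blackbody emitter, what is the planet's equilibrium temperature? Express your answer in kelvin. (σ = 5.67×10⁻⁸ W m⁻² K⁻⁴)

T_eq ≈ 370 K

Energy balance: absorbed = emitted ⇒ πR²·S(1−A) = 4πR²·σT_eq⁴, so T_eq⁴ = S(1−A)/(4σ).
T_eq = [5960 × 0.71 / (4 × 5.67×10⁻⁸)]^(1/4) = (1.87×10¹⁰)^(1/4) = 370 K.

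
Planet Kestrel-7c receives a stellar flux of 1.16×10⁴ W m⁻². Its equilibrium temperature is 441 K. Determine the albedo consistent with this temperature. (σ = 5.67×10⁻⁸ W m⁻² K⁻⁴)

A ≈ 0.26

From T_eq⁴ = S(1−A)/(4σ): 1−A = 4σT_eq⁴/S.
1−A = 4 × 5.67×10⁻⁸ × (441)⁴ / 1.16×10⁴ = 0.740.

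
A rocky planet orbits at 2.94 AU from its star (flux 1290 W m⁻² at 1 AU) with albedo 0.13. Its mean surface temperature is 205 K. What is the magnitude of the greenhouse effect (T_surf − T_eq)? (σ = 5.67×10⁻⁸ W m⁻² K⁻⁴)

ΔT ≈ 50.3 K

S = 1290/2.94² = 149.2 W m⁻².
T_eq = [S(1−A)/(4σ)]^(1/4) = [149.2×0.87/(4×5.67×10⁻⁸)]^(1/4) = 154.7 K.
ΔT = T_surf − T_eq = 205 − 154.7.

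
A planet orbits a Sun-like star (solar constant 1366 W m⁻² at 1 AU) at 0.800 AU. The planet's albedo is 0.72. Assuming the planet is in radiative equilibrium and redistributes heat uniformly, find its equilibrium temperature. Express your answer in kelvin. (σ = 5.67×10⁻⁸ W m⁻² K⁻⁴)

T_eq ≈ 227 K

Flux at 0.800 AU: S = 1366/0.800² = 2130 W m⁻².
Energy balance: absorbed = emitted ⇒ πR²·S(1−A) = 4πR²·σT_eq⁴, so T_eq⁴ = S(1−A)/(4σ).
T_eq = [2130 × 0.28 / (4 × 5.67×10⁻⁸)]^(1/4) = (2.64×10⁹)^(1/4) = 227 K.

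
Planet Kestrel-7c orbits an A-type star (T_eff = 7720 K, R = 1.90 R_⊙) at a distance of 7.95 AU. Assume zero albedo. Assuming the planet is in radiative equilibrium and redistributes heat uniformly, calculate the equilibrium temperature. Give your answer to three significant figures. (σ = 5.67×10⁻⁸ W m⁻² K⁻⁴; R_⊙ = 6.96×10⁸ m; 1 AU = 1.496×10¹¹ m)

T_eq ≈ 182 K

R_⋆ = 1.90 × 6.96×10⁸ = 1.32×10⁹ m.
d = 7.95 AU = 1.19×10¹² m.
L = 4πR_⋆²σT_⋆⁴ = 4π(1.32×10⁹)² × 5.67×10⁻⁸ × (7720)⁴ = 4.43×10²⁷ W.
S = L/(4πd²) = 249 W m⁻².
Energy balance: absorbed = emitted ⇒ πR²·S(1−A) = 4πR²·σT_eq⁴, so T_eq⁴ = S(1−A)/(4σ).
T_eq = [249 × 1.00 / (4 × 5.67×10⁻⁸)]^(1/4) = (1.10×10⁹)^(1/4) = 182 K.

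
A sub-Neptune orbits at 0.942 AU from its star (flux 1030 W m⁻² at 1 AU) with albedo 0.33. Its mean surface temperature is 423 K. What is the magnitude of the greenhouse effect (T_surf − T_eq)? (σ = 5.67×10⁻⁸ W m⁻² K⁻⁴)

ΔT ≈ 181.0 K

S = 1030/0.942² = 1161 W m⁻².
T_eq = [S(1−A)/(4σ)]^(1/4) = [1161×0.67/(4×5.67×10⁻⁸)]^(1/4) = 242.0 K.
ΔT = T_surf − T_eq = 423 − 242.0.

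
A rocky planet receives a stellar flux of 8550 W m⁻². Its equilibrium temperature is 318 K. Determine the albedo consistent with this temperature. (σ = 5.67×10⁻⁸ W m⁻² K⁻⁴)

From T_eq⁴ = S(1−A)/(4σ): 1−A = 4σT_eq⁴/S.
1−A = 4 × 5.67×10⁻⁸ × (318)⁴ / 8550 = 0.271.

A ≈ 0.73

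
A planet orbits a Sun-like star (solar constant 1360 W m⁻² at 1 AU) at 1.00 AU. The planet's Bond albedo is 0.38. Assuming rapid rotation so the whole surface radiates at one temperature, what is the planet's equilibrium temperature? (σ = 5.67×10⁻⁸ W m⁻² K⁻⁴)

T_eq ≈ 247 K

Flux at 1.00 AU: S = 1360/1.00² = 1360 W m⁻².
Energy balance: absorbed = emitted ⇒ πR²·S(1−A) = 4πR²·σT_eq⁴, so T_eq⁴ = S(1−A)/(4σ).
T_eq = [1360 × 0.62 / (4 × 5.67×10⁻⁸)]^(1/4) = (3.72×10⁹)^(1/4) = 247 K.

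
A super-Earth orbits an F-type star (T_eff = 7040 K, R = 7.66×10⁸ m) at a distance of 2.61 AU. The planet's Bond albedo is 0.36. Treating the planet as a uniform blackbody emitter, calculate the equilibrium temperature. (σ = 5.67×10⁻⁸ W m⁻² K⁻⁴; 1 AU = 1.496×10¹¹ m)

d = 2.61 AU = 3.90×10¹¹ m.
L = 4πR_⋆²σT_⋆⁴ = 4π(7.66×10⁸)² × 5.67×10⁻⁸ × (7040)⁴ = 1.03×10²⁷ W.
S = L/(4πd²) = 536 W m⁻².
Energy balance: absorbed = emitted ⇒ πR²·S(1−A) = 4πR²·σT_eq⁴, so T_eq⁴ = S(1−A)/(4σ).
T_eq = [536 × 0.64 / (4 × 5.67×10⁻⁸)]^(1/4) = (1.51×10⁹)^(1/4) = 197 K.

T_eq ≈ 197 K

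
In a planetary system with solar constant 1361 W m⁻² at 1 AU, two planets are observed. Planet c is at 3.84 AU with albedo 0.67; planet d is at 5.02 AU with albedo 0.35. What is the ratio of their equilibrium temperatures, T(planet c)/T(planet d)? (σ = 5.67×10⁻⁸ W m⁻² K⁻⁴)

T_eq = [S₀(1−A)/(4σd²)]^(1/4), so T ∝ (1−A)^(1/4) / √d.
T₁ = [1361×0.33/(4×5.67×10⁻⁸×3.84²)]^(1/4) = 107.65 K.
T₂ = [1361×0.65/(4×5.67×10⁻⁸×5.02²)]^(1/4) = 111.54 K.

T₁/T₂ ≈ 0.965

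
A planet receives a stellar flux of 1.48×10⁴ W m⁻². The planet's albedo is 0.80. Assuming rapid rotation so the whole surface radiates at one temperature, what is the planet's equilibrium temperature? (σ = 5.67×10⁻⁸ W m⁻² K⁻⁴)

Energy balance: absorbed = emitted ⇒ πR²·S(1−A) = 4πR²·σT_eq⁴, so T_eq⁴ = S(1−A)/(4σ).
T_eq = [1.48×10⁴ × 0.20 / (4 × 5.67×10⁻⁸)]^(1/4) = (1.31×10¹⁰)^(1/4) = 338 K.

T_eq ≈ 338 K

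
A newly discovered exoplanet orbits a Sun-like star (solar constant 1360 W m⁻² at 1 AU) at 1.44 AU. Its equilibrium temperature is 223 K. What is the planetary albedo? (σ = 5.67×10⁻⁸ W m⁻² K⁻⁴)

Flux at 1.44 AU: S = 1360/1.44² = 656 W m⁻².
From T_eq⁴ = S(1−A)/(4σ): 1−A = 4σT_eq⁴/S.
1−A = 4 × 5.67×10⁻⁸ × (223)⁴ / 656 = 0.855.

A ≈ 0.14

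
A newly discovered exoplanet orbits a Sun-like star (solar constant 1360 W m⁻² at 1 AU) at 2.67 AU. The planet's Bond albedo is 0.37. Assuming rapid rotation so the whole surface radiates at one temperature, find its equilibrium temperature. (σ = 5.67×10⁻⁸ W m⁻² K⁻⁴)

T_eq ≈ 152 K

Flux at 2.67 AU: S = 1360/2.67² = 191 W m⁻².
Energy balance: absorbed = emitted ⇒ πR²·S(1−A) = 4πR²·σT_eq⁴, so T_eq⁴ = S(1−A)/(4σ).
T_eq = [191 × 0.63 / (4 × 5.67×10⁻⁸)]^(1/4) = (5.30×10⁸)^(1/4) = 152 K.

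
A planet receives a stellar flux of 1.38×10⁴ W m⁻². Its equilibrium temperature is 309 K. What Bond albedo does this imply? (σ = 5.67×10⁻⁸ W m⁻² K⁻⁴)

From T_eq⁴ = S(1−A)/(4σ): 1−A = 4σT_eq⁴/S.
1−A = 4 × 5.67×10⁻⁸ × (309)⁴ / 1.38×10⁴ = 0.150.

A ≈ 0.85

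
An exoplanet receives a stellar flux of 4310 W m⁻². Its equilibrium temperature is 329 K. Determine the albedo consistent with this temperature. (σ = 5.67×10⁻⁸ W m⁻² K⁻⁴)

From T_eq⁴ = S(1−A)/(4σ): 1−A = 4σT_eq⁴/S.
1−A = 4 × 5.67×10⁻⁸ × (329)⁴ / 4310 = 0.617.

A ≈ 0.38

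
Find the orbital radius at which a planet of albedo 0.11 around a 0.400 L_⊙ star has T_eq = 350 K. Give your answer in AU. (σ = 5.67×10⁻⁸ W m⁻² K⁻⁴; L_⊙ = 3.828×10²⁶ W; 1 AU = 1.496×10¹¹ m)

L = 0.400 × 3.828×10²⁶ = 1.53×10²⁶ W.
From T_eq⁴ = L(1−A)/(16πσd²): d = √[L(1−A)/(16πσT_eq⁴)].
d = √[1.53×10²⁶ × 0.89 / (16π × 5.67×10⁻⁸ × (350)⁴)] = 5.64×10¹⁰ m = 0.377 AU.

d ≈ 0.377 AU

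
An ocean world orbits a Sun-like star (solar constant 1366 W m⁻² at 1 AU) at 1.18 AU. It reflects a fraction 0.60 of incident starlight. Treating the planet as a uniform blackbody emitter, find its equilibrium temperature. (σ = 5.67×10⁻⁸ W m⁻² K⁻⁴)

Flux at 1.18 AU: S = 1366/1.18² = 981 W m⁻².
Energy balance: absorbed = emitted ⇒ πR²·S(1−A) = 4πR²·σT_eq⁴, so T_eq⁴ = S(1−A)/(4σ).
T_eq = [981 × 0.40 / (4 × 5.67×10⁻⁸)]^(1/4) = (1.73×10⁹)^(1/4) = 204 K.

T_eq ≈ 204 K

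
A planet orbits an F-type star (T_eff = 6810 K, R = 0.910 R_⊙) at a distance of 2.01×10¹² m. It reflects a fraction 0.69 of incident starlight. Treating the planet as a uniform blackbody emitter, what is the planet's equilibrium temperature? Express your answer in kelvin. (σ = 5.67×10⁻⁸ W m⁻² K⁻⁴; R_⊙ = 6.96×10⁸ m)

R_⋆ = 0.910 × 6.96×10⁸ = 6.33×10⁸ m.
L = 4πR_⋆²σT_⋆⁴ = 4π(6.33×10⁸)² × 5.67×10⁻⁸ × (6810)⁴ = 6.15×10²⁶ W.
S = L/(4πd²) = 12.1 W m⁻².
Energy balance: absorbed = emitted ⇒ πR²·S(1−A) = 4πR²·σT_eq⁴, so T_eq⁴ = S(1−A)/(4σ).
T_eq = [12.1 × 0.31 / (4 × 5.67×10⁻⁸)]^(1/4) = (1.66×10⁷)^(1/4) = 63.8 K.

T_eq ≈ 63.8 K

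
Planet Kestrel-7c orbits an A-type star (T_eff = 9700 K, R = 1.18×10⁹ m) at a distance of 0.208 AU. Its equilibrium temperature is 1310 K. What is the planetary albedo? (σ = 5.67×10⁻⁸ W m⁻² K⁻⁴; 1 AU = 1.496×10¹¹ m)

A ≈ 0.07

d = 0.208 AU = 3.11×10¹⁰ m.
L = 4πR_⋆²σT_⋆⁴ = 4π(1.18×10⁹)² × 5.67×10⁻⁸ × (9700)⁴ = 8.78×10²⁷ W.
S = L/(4πd²) = 7.22×10⁵ W m⁻².
From T_eq⁴ = S(1−A)/(4σ): 1−A = 4σT_eq⁴/S.
1−A = 4 × 5.67×10⁻⁸ × (1310)⁴ / 7.22×10⁵ = 0.925.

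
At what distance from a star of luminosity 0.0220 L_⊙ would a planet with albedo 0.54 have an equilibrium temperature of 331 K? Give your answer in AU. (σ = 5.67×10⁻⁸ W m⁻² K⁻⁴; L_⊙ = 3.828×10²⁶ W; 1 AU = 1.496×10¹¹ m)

L = 0.0220 × 3.828×10²⁶ = 8.42×10²⁴ W.
From T_eq⁴ = L(1−A)/(16πσd²): d = √[L(1−A)/(16πσT_eq⁴)].
d = √[8.42×10²⁴ × 0.46 / (16π × 5.67×10⁻⁸ × (331)⁴)] = 1.06×10¹⁰ m = 0.0711 AU.

d ≈ 0.0711 AU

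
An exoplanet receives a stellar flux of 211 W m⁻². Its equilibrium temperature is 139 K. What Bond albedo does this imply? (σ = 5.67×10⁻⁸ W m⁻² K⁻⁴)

From T_eq⁴ = S(1−A)/(4σ): 1−A = 4σT_eq⁴/S.
1−A = 4 × 5.67×10⁻⁸ × (139)⁴ / 211 = 0.401.

A ≈ 0.60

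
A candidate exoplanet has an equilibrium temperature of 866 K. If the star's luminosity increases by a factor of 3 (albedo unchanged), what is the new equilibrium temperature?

T_eq ∝ L^(1/4) · d^(−1/2).
T′ = 866 × 3^(1/4) = 1140 K.

T_eq ≈ 1140 K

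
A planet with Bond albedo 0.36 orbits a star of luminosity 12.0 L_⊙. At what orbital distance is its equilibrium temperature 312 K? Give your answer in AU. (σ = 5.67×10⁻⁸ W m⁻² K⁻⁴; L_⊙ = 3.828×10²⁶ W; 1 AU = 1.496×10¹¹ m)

d ≈ 2.21 AU

L = 12.0 × 3.828×10²⁶ = 4.59×10²⁷ W.
From T_eq⁴ = L(1−A)/(16πσd²): d = √[L(1−A)/(16πσT_eq⁴)].
d = √[4.59×10²⁷ × 0.64 / (16π × 5.67×10⁻⁸ × (312)⁴)] = 3.30×10¹¹ m = 2.21 AU.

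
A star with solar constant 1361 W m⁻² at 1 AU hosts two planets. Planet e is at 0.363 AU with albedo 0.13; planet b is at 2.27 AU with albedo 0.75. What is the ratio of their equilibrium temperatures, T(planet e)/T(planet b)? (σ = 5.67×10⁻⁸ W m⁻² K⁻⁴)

T_eq = [S₀(1−A)/(4σd²)]^(1/4), so T ∝ (1−A)^(1/4) / √d.
T₁ = [1361×0.87/(4×5.67×10⁻⁸×0.363²)]^(1/4) = 446.15 K.
T₂ = [1361×0.25/(4×5.67×10⁻⁸×2.27²)]^(1/4) = 130.62 K.

T₁/T₂ ≈ 3.416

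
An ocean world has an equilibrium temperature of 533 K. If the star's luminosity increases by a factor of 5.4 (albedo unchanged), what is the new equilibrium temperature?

T_eq ≈ 813 K

T_eq ∝ L^(1/4) · d^(−1/2).
T′ = 533 × 5.4^(1/4) = 813 K.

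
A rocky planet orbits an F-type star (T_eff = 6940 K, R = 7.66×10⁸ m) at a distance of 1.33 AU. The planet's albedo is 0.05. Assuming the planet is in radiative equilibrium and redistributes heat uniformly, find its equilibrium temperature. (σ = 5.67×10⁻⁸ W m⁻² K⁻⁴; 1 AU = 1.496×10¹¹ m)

T_eq ≈ 301 K

d = 1.33 AU = 1.99×10¹¹ m.
L = 4πR_⋆²σT_⋆⁴ = 4π(7.66×10⁸)² × 5.67×10⁻⁸ × (6940)⁴ = 9.70×10²⁶ W.
S = L/(4πd²) = 1950 W m⁻².
Energy balance: absorbed = emitted ⇒ πR²·S(1−A) = 4πR²·σT_eq⁴, so T_eq⁴ = S(1−A)/(4σ).
T_eq = [1950 × 0.95 / (4 × 5.67×10⁻⁸)]^(1/4) = (8.17×10⁹)^(1/4) = 301 K.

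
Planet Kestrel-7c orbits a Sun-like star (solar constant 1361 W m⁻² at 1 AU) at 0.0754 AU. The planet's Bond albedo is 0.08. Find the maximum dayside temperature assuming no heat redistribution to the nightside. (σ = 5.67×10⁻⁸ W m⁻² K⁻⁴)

T_ss ≈ 1400 K

Flux at 0.0754 AU: S = 1361/0.0754² = 2.39×10⁵ W m⁻².
With no redistribution each surface element balances locally: S(1−A) = σT⁴.
T = [2.39×10⁵ × 0.92 / 5.67×10⁻⁸]^(1/4) = (3.88×10¹²)^(1/4) = 1400 K.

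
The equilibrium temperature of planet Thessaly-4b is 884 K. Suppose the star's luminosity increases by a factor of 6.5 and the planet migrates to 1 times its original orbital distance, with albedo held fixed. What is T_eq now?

T_eq ∝ L^(1/4) · d^(−1/2).
T′ = 884 × 6.5^(1/4) / 1^(1/2) = 1410 K.

T_eq ≈ 1410 K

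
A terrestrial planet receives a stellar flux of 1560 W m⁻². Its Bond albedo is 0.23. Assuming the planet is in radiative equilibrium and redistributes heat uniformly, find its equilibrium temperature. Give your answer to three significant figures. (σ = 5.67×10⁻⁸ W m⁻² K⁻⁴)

Energy balance: absorbed = emitted ⇒ πR²·S(1−A) = 4πR²·σT_eq⁴, so T_eq⁴ = S(1−A)/(4σ).
T_eq = [1560 × 0.77 / (4 × 5.67×10⁻⁸)]^(1/4) = (5.30×10⁹)^(1/4) = 270 K.

T_eq ≈ 270 K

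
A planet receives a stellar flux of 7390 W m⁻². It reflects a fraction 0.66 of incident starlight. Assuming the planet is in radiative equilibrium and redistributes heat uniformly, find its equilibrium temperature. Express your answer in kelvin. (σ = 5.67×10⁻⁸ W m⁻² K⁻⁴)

T_eq ≈ 324 K

Energy balance: absorbed = emitted ⇒ πR²·S(1−A) = 4πR²·σT_eq⁴, so T_eq⁴ = S(1−A)/(4σ).
T_eq = [7390 × 0.34 / (4 × 5.67×10⁻⁸)]^(1/4) = (1.11×10¹⁰)^(1/4) = 324 K.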